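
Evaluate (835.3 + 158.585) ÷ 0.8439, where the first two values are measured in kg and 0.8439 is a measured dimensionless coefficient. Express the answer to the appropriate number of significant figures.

835.3 kg + 158.585 kg = 993.885 kg; the sum is limited to 1 decimal place (4 s.f.).
Carrying full precision, 993.885 ÷ 0.8439 = 1177.72840384… kg; 0.8439 has 4 s.f., so the result keeps min(4, 4) = 4 s.f.
Rounded to 4 significant figures: 1178 kg.

1178 kg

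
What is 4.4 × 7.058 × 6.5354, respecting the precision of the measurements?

4.4 × 7.058 × 6.5354 = 202.95815408
Multiplication/division keeps the fewest significant figures: 4.4 → 2 s.f., 7.058 → 4 s.f., 6.5354 → 5 s.f.; limit is 2.
Rounded to 2 significant figures: 2.0 × 10².

2.0 × 10²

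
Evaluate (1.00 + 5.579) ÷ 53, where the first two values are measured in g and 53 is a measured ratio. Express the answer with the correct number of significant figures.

1.00 g + 5.579 g = 6.579 g; the sum is limited to 2 decimal places (3 s.f.).
Carrying full precision, 6.579 ÷ 53 = 0.124132075472… g; 53 has 2 s.f., so the result keeps min(3, 2) = 2 s.f.
Rounded to 2 significant figures: 0.12 g.

0.12 g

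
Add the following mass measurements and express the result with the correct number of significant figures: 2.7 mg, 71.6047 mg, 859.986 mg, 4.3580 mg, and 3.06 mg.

2.7 mg + 71.6047 mg + 859.986 mg + 4.3580 mg + 3.06 mg = 941.7087 mg.
Addition/subtraction keeps the fewest decimal places: 2.7 → 1 decimal place, 71.6047 → 4 decimal places, 859.986 → 3 decimal places, 4.3580 → 4 decimal places, 3.06 → 2 decimal places; limit is 1.
Rounded to 1 decimal place: 941.7 mg.

941.7 mg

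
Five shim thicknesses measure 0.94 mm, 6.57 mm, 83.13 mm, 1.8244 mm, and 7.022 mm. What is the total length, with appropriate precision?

99.49 mm

0.94 mm + 6.57 mm + 83.13 mm + 1.8244 mm + 7.022 mm = 99.4864 mm.
Addition/subtraction keeps the fewest decimal places: 0.94 → 2 decimal places, 6.57 → 2 decimal places, 83.13 → 2 decimal places, 1.8244 → 4 decimal places, 7.022 → 3 decimal places; limit is 2.
Rounded to 2 decimal places: 99.49 mm.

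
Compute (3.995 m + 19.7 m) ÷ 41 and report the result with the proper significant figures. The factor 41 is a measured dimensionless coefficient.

3.995 m + 19.7 m = 23.695 m; the sum is limited to 1 decimal place (3 s.f.).
Carrying full precision, 23.695 ÷ 41 = 0.577926829268… m; 41 has 2 s.f., so the result keeps min(3, 2) = 2 s.f.
Rounded to 2 significant figures: 0.58 m.

0.58 m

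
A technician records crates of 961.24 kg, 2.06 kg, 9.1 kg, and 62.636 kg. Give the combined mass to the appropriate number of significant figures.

961.24 kg + 2.06 kg + 9.1 kg + 62.636 kg = 1035.036 kg.
Addition/subtraction keeps the fewest decimal places: 961.24 → 2 decimal places, 2.06 → 2 decimal places, 9.1 → 1 decimal place, 62.636 → 3 decimal places; limit is 1.
Rounded to 1 decimal place: 1035.0 kg.

1035.0 kg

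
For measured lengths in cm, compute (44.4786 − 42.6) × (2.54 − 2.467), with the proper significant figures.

0.1 cm²

44.4786 − 42.6 = 1.8786, limited to 1 d.p. → 2 s.f.; 2.54 − 2.467 = 0.073, limited to 2 d.p. → 1 s.f.
Carrying full precision, 1.8786 × 0.073 = 0.1371378; keep min(2, 1) = 1 s.f.
Rounded to 1 significant figure: 0.1 cm².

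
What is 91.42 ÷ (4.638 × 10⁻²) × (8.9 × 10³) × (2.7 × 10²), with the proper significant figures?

4.7 × 10⁹

91.42 ÷ (4.638 × 10⁻²) × (8.9 × 10³) × (2.7 × 10²) = 4.73657309185 × 10^9…
Multiplication/division keeps the fewest significant figures: 91.42 → 4 s.f., 4.638 × 10⁻² → 4 s.f., 8.9 × 10³ → 2 s.f., 2.7 × 10² → 2 s.f.; limit is 2.
Rounded to 2 significant figures: 4.7 × 10⁹.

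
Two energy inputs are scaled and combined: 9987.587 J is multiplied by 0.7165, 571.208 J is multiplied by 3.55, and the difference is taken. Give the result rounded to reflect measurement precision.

9987.587 × 0.7165 = 7156.1060855 → 7156 J (4 s.f., last digit at the 10^0 place).
571.208 × 3.55 = 2027.7884 → 2.03 × 10^3 J (3 s.f., last digit at the 10^1 place).
Difference: 5128.3176855 J; keep the coarser place, 10^1.
Result: 5.13 × 10^3 J.

5.13 × 10^3 J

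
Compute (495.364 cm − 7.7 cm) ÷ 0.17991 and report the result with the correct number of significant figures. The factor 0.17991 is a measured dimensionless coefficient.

2711 cm

495.364 cm − 7.7 cm = 487.664 cm; the difference is limited to 1 decimal place (4 s.f.).
Carrying full precision, 487.664 ÷ 0.17991 = 2710.59974432… cm; 0.17991 has 5 s.f., so the result keeps min(4, 5) = 4 s.f.
Rounded to 4 significant figures: 2711 cm.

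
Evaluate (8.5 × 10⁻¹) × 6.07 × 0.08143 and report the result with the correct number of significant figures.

0.42

(8.5 × 10⁻¹) × 6.07 × 0.08143 = 0.420138085
Multiplication/division keeps the fewest significant figures: 8.5 × 10⁻¹ → 2 s.f., 6.07 → 3 s.f., 0.08143 → 4 s.f.; limit is 2.
Rounded to 2 significant figures: 0.42.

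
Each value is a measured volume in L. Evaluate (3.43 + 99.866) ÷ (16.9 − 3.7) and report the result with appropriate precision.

3.43 + 99.866 = 103.296, limited to 2 d.p. → 5 s.f.; 16.9 − 3.7 = 13.2, limited to 1 d.p. → 3 s.f.
Carrying full precision, 103.296 ÷ 13.2 = 7.82545454545…; keep min(5, 3) = 3 s.f.
Rounded to 3 significant figures: 7.83.

7.83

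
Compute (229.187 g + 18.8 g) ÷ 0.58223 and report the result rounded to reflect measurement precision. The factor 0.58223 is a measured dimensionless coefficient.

229.187 g + 18.8 g = 247.987 g; the sum is limited to 1 decimal place (4 s.f.).
Carrying full precision, 247.987 ÷ 0.58223 = 425.926180375… g; 0.58223 has 5 s.f., so the result keeps min(4, 5) = 4 s.f.
Rounded to 4 significant figures: 425.9 g.

425.9 g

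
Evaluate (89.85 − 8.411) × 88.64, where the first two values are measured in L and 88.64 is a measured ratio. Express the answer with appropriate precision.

89.85 L − 8.411 L = 81.439 L; the difference is limited to 2 decimal places (4 s.f.).
Carrying full precision, 81.439 × 88.64 = 7218.75296 L; 88.64 has 4 s.f., so the result keeps min(4, 4) = 4 s.f.
Rounded to 4 significant figures: 7219 L.

7219 L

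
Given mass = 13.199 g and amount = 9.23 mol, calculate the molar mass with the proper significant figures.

molar mass = 13.199 g ÷ 9.23 mol = 1.43001083424… g/mol.
13.199 has 5 significant figures; 9.23 has 3.
Division/multiplication keeps the fewest: 3 significant figures.
Rounded: 1.43 g/mol.

1.43 g/mol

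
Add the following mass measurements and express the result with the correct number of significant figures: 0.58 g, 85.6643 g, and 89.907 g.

176.15 g

0.58 g + 85.6643 g + 89.907 g = 176.1513 g.
Addition/subtraction keeps the fewest decimal places: 0.58 → 2 decimal places, 85.6643 → 4 decimal places, 89.907 → 3 decimal places; limit is 2.
Rounded to 2 decimal places: 176.15 g.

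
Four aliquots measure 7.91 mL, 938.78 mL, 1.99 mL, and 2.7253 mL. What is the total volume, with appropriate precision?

9.5141 × 10^2 mL

7.91 mL + 938.78 mL + 1.99 mL + 2.7253 mL = 951.4053 mL.
Addition/subtraction keeps the fewest decimal places: 7.91 → 2 decimal places, 938.78 → 2 decimal places, 1.99 → 2 decimal places, 2.7253 → 4 decimal places; limit is 2.
Rounded to 2 decimal places: 9.5141 × 10^2 mL.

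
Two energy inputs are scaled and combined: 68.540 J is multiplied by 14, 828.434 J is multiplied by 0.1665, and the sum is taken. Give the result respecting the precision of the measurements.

1.10 × 10³ J

68.540 × 14 = 959.56 → 9.6 × 10² J (2 s.f., last digit at the 10^1 place).
828.434 × 0.1665 = 137.934261 → 137.9 J (4 s.f., last digit at the 10^-1 place).
Sum: 1097.494261 J; keep the coarser place, 10^1.
Result: 1.10 × 10³ J.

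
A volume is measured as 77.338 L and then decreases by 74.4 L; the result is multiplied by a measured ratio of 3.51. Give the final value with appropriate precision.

1.0 × 10^1 L

77.338 L − 74.4 L = 2.938 L; the difference is limited to 1 decimal place (2 s.f.).
Carrying full precision, 2.938 × 3.51 = 10.31238 L; 3.51 has 3 s.f., so the result keeps min(2, 3) = 2 s.f.
Rounded to 2 significant figures: 1.0 × 10^1 L.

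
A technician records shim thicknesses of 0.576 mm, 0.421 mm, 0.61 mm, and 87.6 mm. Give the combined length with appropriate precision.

0.576 mm + 0.421 mm + 0.61 mm + 87.6 mm = 89.207 mm.
Addition/subtraction keeps the fewest decimal places: 0.576 → 3 decimal places, 0.421 → 3 decimal places, 0.61 → 2 decimal places, 87.6 → 1 decimal place; limit is 1.
Rounded to 1 decimal place: 89.2 mm.

89.2 mm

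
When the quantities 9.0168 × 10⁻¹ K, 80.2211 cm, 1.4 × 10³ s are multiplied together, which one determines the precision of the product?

1.4 × 10³ s

9.0168 × 10⁻¹ K → 5 s.f.; 80.2211 cm → 6 s.f.; 1.4 × 10³ s → 2 s.f.
The fewest is 2 significant figures, from 1.4 × 10³ s.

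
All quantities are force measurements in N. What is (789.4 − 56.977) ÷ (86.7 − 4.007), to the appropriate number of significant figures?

8.86

789.4 − 56.977 = 732.423, limited to 1 d.p. → 4 s.f.; 86.7 − 4.007 = 82.693, limited to 1 d.p. → 3 s.f.
Carrying full precision, 732.423 ÷ 82.693 = 8.85713421934…; keep min(4, 3) = 3 s.f.
Rounded to 3 significant figures: 8.86.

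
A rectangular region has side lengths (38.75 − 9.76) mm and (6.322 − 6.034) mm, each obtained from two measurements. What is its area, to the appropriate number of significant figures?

8.35 mm²

38.75 − 9.76 = 28.99, limited to 2 d.p. → 4 s.f.; 6.322 − 6.034 = 0.288, limited to 3 d.p. → 3 s.f.
Carrying full precision, 28.99 × 0.288 = 8.34912; keep min(4, 3) = 3 s.f.
Rounded to 3 significant figures: 8.35 mm².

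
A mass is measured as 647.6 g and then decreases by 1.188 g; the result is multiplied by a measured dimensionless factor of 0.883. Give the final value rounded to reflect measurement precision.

647.6 g − 1.188 g = 646.412 g; the difference is limited to 1 decimal place (4 s.f.).
Carrying full precision, 646.412 × 0.883 = 570.781796 g; 0.883 has 3 s.f., so the result keeps min(4, 3) = 3 s.f.
Rounded to 3 significant figures: 5.71 × 10² g.

5.71 × 10² g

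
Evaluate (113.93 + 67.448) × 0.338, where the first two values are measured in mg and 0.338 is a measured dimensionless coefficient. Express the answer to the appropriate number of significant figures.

61.3 mg

113.93 mg + 67.448 mg = 181.378 mg; the sum is limited to 2 decimal places (5 s.f.).
Carrying full precision, 181.378 × 0.338 = 61.305764 mg; 0.338 has 3 s.f., so the result keeps min(5, 3) = 3 s.f.
Rounded to 3 significant figures: 61.3 mg.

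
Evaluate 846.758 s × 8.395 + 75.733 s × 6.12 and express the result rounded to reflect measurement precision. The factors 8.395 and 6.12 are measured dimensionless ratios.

846.758 × 8.395 = 7108.53341 → 7109 s (4 s.f., last digit at the 10^0 place).
75.733 × 6.12 = 463.48596 → 463 s (3 s.f., last digit at the 10^0 place).
Sum: 7572.01937 s; keep the coarser place, 10^0.
Result: 7572 s.

7572 s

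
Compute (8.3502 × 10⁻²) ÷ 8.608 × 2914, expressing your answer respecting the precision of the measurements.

28.27

(8.3502 × 10⁻²) ÷ 8.608 × 2914 = 28.2672894981…
Multiplication/division keeps the fewest significant figures: 8.3502 × 10⁻² → 5 s.f., 8.608 → 4 s.f., 2914 → 4 s.f.; limit is 4.
Rounded to 4 significant figures: 28.27.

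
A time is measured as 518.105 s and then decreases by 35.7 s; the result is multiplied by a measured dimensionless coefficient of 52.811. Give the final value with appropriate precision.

2.548 × 10^4 s

518.105 s − 35.7 s = 482.405 s; the difference is limited to 1 decimal place (4 s.f.).
Carrying full precision, 482.405 × 52.811 = 25476.290455 s; 52.811 has 5 s.f., so the result keeps min(4, 5) = 4 s.f.
Rounded to 4 significant figures: 2.548 × 10^4 s.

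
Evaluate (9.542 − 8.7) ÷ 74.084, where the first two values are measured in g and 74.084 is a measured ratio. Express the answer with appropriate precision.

9.542 g − 8.7 g = 0.842 g; the difference is limited to 1 decimal place (1 s.f.).
Carrying full precision, 0.842 ÷ 74.084 = 0.0113654770261… g; 74.084 has 5 s.f., so the result keeps min(1, 5) = 1 s.f.
Rounded to 1 significant figure: 1 × 10⁻² g.

1 × 10⁻² g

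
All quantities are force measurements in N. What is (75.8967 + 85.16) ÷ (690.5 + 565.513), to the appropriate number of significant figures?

0.12823

75.8967 + 85.16 = 161.0567, limited to 2 d.p. → 5 s.f.; 690.5 + 565.513 = 1256.013, limited to 1 d.p. → 5 s.f.
Carrying full precision, 161.0567 ÷ 1256.013 = 0.128228529482…; keep min(5, 5) = 5 s.f.
Rounded to 5 significant figures: 0.12823.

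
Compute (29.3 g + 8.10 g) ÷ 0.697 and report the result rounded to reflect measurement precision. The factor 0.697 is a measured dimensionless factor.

29.3 g + 8.10 g = 37.40 g; the sum is limited to 1 decimal place (3 s.f.).
Carrying full precision, 37.40 ÷ 0.697 = 53.6585365854… g; 0.697 has 3 s.f., so the result keeps min(3, 3) = 3 s.f.
Rounded to 3 significant figures: 53.7 g.

53.7 g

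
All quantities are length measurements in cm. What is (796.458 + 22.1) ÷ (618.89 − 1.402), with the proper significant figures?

1.326

796.458 + 22.1 = 818.558, limited to 1 d.p. → 4 s.f.; 618.89 − 1.402 = 617.488, limited to 2 d.p. → 5 s.f.
Carrying full precision, 818.558 ÷ 617.488 = 1.32562576115…; keep min(4, 5) = 4 s.f.
Rounded to 4 significant figures: 1.326.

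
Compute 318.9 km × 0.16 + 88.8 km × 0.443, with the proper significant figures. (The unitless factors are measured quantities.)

90. km

318.9 × 0.16 = 51.024 → 51 km (2 s.f., last digit at the 10^0 place).
88.8 × 0.443 = 39.3384 → 39.3 km (3 s.f., last digit at the 10^-1 place).
Sum: 90.3624 km; keep the coarser place, 10^0.
Result: 90. km.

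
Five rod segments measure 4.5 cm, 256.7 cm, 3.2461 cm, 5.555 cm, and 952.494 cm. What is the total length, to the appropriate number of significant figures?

1222.5 cm

4.5 cm + 256.7 cm + 3.2461 cm + 5.555 cm + 952.494 cm = 1222.4951 cm.
Addition/subtraction keeps the fewest decimal places: 4.5 → 1 decimal place, 256.7 → 1 decimal place, 3.2461 → 4 decimal places, 5.555 → 3 decimal places, 952.494 → 3 decimal places; limit is 1.
Rounded to 1 decimal place: 1222.5 cm.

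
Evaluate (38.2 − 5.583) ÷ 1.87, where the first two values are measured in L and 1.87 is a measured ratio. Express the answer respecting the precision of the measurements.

38.2 L − 5.583 L = 32.617 L; the difference is limited to 1 decimal place (3 s.f.).
Carrying full precision, 32.617 ÷ 1.87 = 17.4422459893… L; 1.87 has 3 s.f., so the result keeps min(3, 3) = 3 s.f.
Rounded to 3 significant figures: 17.4 L.

17.4 L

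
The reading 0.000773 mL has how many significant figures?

0.000773: leading zeros are not significant.

3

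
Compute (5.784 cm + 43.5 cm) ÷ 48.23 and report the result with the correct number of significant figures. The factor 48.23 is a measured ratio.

5.784 cm + 43.5 cm = 49.284 cm; the sum is limited to 1 decimal place (3 s.f.).
Carrying full precision, 49.284 ÷ 48.23 = 1.02185361808… cm; 48.23 has 4 s.f., so the result keeps min(3, 4) = 3 s.f.
Rounded to 3 significant figures: 1.02 cm.

1.02 cm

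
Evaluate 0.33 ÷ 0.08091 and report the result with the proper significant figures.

4.1

0.33 ÷ 0.08091 = 4.07860585836…
Multiplication/division keeps the fewest significant figures: 0.33 → 2 s.f., 0.08091 → 4 s.f.; limit is 2.
Rounded to 2 significant figures: 4.1.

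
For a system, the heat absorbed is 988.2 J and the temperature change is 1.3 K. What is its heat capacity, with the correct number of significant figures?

heat capacity = 988.2 J ÷ 1.3 K = 760.153846154… J/K.
988.2 has 4 significant figures; 1.3 has 2.
Division/multiplication keeps the fewest: 2 significant figures.
Rounded: 7.6 × 10^2 J/K.

7.6 × 10^2 J/K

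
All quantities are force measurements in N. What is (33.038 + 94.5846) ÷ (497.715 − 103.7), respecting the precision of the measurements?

3.239 × 10⁻¹

33.038 + 94.5846 = 127.6226, limited to 3 d.p. → 6 s.f.; 497.715 − 103.7 = 394.015, limited to 1 d.p. → 4 s.f.
Carrying full precision, 127.6226 ÷ 394.015 = 0.323902897098…; keep min(6, 4) = 4 s.f.
Rounded to 4 significant figures: 3.239 × 10⁻¹.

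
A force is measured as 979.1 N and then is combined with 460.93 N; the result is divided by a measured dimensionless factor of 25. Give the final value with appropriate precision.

58 N

979.1 N + 460.93 N = 1440.03 N; the sum is limited to 1 decimal place (5 s.f.).
Carrying full precision, 1440.03 ÷ 25 = 57.6012 N; 25 has 2 s.f., so the result keeps min(5, 2) = 2 s.f.
Rounded to 2 significant figures: 58 N.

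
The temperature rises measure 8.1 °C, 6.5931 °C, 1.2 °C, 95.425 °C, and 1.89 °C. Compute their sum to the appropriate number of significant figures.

8.1 °C + 6.5931 °C + 1.2 °C + 95.425 °C + 1.89 °C = 113.2081 °C.
Addition/subtraction keeps the fewest decimal places: 8.1 → 1 decimal place, 6.5931 → 4 decimal places, 1.2 → 1 decimal place, 95.425 → 3 decimal places, 1.89 → 2 decimal places; limit is 1.
Rounded to 1 decimal place: 113.2 °C.

113.2 °C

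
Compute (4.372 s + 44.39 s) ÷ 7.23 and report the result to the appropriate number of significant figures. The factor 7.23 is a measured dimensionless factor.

4.372 s + 44.39 s = 48.762 s; the sum is limited to 2 decimal places (4 s.f.).
Carrying full precision, 48.762 ÷ 7.23 = 6.74439834025… s; 7.23 has 3 s.f., so the result keeps min(4, 3) = 3 s.f.
Rounded to 3 significant figures: 6.74 s.

6.74 s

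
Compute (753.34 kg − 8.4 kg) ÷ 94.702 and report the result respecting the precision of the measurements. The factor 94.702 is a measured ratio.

753.34 kg − 8.4 kg = 744.94 kg; the difference is limited to 1 decimal place (4 s.f.).
Carrying full precision, 744.94 ÷ 94.702 = 7.86614855019… kg; 94.702 has 5 s.f., so the result keeps min(4, 5) = 4 s.f.
Rounded to 4 significant figures: 7.866 kg.

7.866 kg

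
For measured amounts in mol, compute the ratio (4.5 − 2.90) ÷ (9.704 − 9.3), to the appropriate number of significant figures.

4

4.5 − 2.90 = 1.60, limited to 1 d.p. → 2 s.f.; 9.704 − 9.3 = 0.404, limited to 1 d.p. → 1 s.f.
Carrying full precision, 1.60 ÷ 0.404 = 3.9603960396…; keep min(2, 1) = 1 s.f.
Rounded to 1 significant figure: 4.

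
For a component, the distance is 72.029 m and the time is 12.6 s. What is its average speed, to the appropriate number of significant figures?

5.72 m/s

average speed = 72.029 m ÷ 12.6 s = 5.71658730159… m/s.
72.029 has 5 significant figures; 12.6 has 3.
Division/multiplication keeps the fewest: 3 significant figures.
Rounded: 5.72 m/s.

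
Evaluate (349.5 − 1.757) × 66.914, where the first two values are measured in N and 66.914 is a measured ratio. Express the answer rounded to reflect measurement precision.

349.5 N − 1.757 N = 347.743 N; the difference is limited to 1 decimal place (4 s.f.).
Carrying full precision, 347.743 × 66.914 = 23268.875102 N; 66.914 has 5 s.f., so the result keeps min(4, 5) = 4 s.f.
Rounded to 4 significant figures: 2.327 × 10⁴ N.

2.327 × 10⁴ N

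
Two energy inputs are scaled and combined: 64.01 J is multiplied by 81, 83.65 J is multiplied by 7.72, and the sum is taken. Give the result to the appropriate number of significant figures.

64.01 × 81 = 5184.81 → 5.2 × 10³ J (2 s.f., last digit at the 10^2 place).
83.65 × 7.72 = 645.778 → 6.46 × 10² J (3 s.f., last digit at the 10^0 place).
Sum: 5830.588 J; keep the coarser place, 10^2.
Result: 5.8 × 10³ J.

5.8 × 10³ J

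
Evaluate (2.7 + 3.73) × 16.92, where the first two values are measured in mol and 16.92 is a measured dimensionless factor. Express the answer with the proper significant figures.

2.7 mol + 3.73 mol = 6.43 mol; the sum is limited to 1 decimal place (2 s.f.).
Carrying full precision, 6.43 × 16.92 = 108.7956 mol; 16.92 has 4 s.f., so the result keeps min(2, 4) = 2 s.f.
Rounded to 2 significant figures: 1.1 × 10^2 mol.

1.1 × 10^2 mol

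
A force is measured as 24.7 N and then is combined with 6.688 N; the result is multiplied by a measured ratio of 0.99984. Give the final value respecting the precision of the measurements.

31.4 N

24.7 N + 6.688 N = 31.388 N; the sum is limited to 1 decimal place (3 s.f.).
Carrying full precision, 31.388 × 0.99984 = 31.38297792 N; 0.99984 has 5 s.f., so the result keeps min(3, 5) = 3 s.f.
Rounded to 3 significant figures: 31.4 N.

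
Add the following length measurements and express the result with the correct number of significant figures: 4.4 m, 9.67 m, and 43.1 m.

4.4 m + 9.67 m + 43.1 m = 57.17 m.
Addition/subtraction keeps the fewest decimal places: 4.4 → 1 decimal place, 9.67 → 2 decimal places, 43.1 → 1 decimal place; limit is 1.
Rounded to 1 decimal place: 57.2 m.

57.2 m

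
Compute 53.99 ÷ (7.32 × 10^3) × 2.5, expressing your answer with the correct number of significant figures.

53.99 ÷ (7.32 × 10^3) × 2.5 = 0.0184392076503…
Multiplication/division keeps the fewest significant figures: 53.99 → 4 s.f., 7.32 × 10^3 → 3 s.f., 2.5 → 2 s.f.; limit is 2.
Rounded to 2 significant figures: 0.018.

0.018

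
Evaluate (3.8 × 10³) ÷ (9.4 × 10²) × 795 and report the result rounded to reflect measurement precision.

(3.8 × 10³) ÷ (9.4 × 10²) × 795 = 3213.82978723…
Multiplication/division keeps the fewest significant figures: 3.8 × 10³ → 2 s.f., 9.4 × 10² → 2 s.f., 795 → 3 s.f.; limit is 2.
Rounded to 2 significant figures: 3.2 × 10³.

3.2 × 10³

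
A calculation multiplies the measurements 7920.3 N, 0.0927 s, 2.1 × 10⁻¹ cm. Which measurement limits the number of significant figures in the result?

7920.3 N → 5 s.f.; 0.0927 s → 3 s.f.; 2.1 × 10⁻¹ cm → 2 s.f.
The fewest is 2 significant figures, from 2.1 × 10⁻¹ cm.

2.1 × 10⁻¹ cm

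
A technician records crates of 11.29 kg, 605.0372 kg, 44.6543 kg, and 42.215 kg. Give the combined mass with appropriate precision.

11.29 kg + 605.0372 kg + 44.6543 kg + 42.215 kg = 703.1965 kg.
Addition/subtraction keeps the fewest decimal places: 11.29 → 2 decimal places, 605.0372 → 4 decimal places, 44.6543 → 4 decimal places, 42.215 → 3 decimal places; limit is 2.
Rounded to 2 decimal places: 703.20 kg.

703.20 kg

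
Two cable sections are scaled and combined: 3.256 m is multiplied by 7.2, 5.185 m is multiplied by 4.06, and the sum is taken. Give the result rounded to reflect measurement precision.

3.256 × 7.2 = 23.4432 → 23 m (2 s.f., last digit at the 10^0 place).
5.185 × 4.06 = 21.0511 → 21.1 m (3 s.f., last digit at the 10^-1 place).
Sum: 44.4943 m; keep the coarser place, 10^0.
Result: 44 m.

44 m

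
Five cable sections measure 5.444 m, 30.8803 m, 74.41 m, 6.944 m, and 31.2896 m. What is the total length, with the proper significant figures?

148.97 m

5.444 m + 30.8803 m + 74.41 m + 6.944 m + 31.2896 m = 148.9679 m.
Addition/subtraction keeps the fewest decimal places: 5.444 → 3 decimal places, 30.8803 → 4 decimal places, 74.41 → 2 decimal places, 6.944 → 3 decimal places, 31.2896 → 4 decimal places; limit is 2.
Rounded to 2 decimal places: 148.97 m.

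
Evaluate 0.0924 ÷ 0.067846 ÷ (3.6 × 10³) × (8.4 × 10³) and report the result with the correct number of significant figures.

0.0924 ÷ 0.067846 ÷ (3.6 × 10³) × (8.4 × 10³) = 3.17778498364…
Multiplication/division keeps the fewest significant figures: 0.0924 → 3 s.f., 0.067846 → 5 s.f., 3.6 × 10³ → 2 s.f., 8.4 × 10³ → 2 s.f.; limit is 2.
Rounded to 2 significant figures: 3.2.

3.2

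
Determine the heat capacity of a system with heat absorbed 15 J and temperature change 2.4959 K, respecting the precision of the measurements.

6.0 J/K

heat capacity = 15 J ÷ 2.4959 K = 6.00985616411… J/K.
15 has 2 significant figures; 2.4959 has 5.
Division/multiplication keeps the fewest: 2 significant figures.
Rounded: 6.0 J/K.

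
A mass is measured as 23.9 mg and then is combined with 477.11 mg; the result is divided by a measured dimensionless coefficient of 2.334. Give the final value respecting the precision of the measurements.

23.9 mg + 477.11 mg = 501.01 mg; the sum is limited to 1 decimal place (4 s.f.).
Carrying full precision, 501.01 ÷ 2.334 = 214.657240788… mg; 2.334 has 4 s.f., so the result keeps min(4, 4) = 4 s.f.
Rounded to 4 significant figures: 214.7 mg.

214.7 mg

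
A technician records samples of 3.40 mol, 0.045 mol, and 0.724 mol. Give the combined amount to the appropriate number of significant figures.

3.40 mol + 0.045 mol + 0.724 mol = 4.169 mol.
Addition/subtraction keeps the fewest decimal places: 3.40 → 2 decimal places, 0.045 → 3 decimal places, 0.724 → 3 decimal places; limit is 2.
Rounded to 2 decimal places: 4.17 mol.

4.17 mol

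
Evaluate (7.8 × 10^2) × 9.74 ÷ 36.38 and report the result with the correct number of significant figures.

(7.8 × 10^2) × 9.74 ÷ 36.38 = 208.829026938…
Multiplication/division keeps the fewest significant figures: 7.8 × 10^2 → 2 s.f., 9.74 → 3 s.f., 36.38 → 4 s.f.; limit is 2.
Rounded to 2 significant figures: 2.1 × 10^2.

2.1 × 10^2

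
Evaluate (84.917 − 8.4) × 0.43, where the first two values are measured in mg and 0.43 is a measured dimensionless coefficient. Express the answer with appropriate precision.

33 mg

84.917 mg − 8.4 mg = 76.517 mg; the difference is limited to 1 decimal place (3 s.f.).
Carrying full precision, 76.517 × 0.43 = 32.90231 mg; 0.43 has 2 s.f., so the result keeps min(3, 2) = 2 s.f.
Rounded to 2 significant figures: 33 mg.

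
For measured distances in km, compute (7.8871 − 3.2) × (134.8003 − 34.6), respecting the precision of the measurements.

4.7 × 10² km²

7.8871 − 3.2 = 4.6871, limited to 1 d.p. → 2 s.f.; 134.8003 − 34.6 = 100.2003, limited to 1 d.p. → 4 s.f.
Carrying full precision, 4.6871 × 100.2003 = 469.64882613; keep min(2, 4) = 2 s.f.
Rounded to 2 significant figures: 4.7 × 10² km².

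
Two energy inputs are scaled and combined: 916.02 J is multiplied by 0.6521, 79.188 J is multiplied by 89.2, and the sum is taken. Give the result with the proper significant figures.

916.02 × 0.6521 = 597.336642 → 597.3 J (4 s.f., last digit at the 10^-1 place).
79.188 × 89.2 = 7063.5696 → 7.06 × 10^3 J (3 s.f., last digit at the 10^1 place).
Sum: 7660.906242 J; keep the coarser place, 10^1.
Result: 7.66 × 10^3 J.

7.66 × 10^3 J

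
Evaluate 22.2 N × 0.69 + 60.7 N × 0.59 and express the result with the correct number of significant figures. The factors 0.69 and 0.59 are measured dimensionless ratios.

51 N

22.2 × 0.69 = 15.318 → 15 N (2 s.f., last digit at the 10^0 place).
60.7 × 0.59 = 35.813 → 36 N (2 s.f., last digit at the 10^0 place).
Sum: 51.131 N; keep the coarser place, 10^0.
Result: 51 N.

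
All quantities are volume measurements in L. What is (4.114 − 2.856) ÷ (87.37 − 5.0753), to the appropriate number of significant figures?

4.114 − 2.856 = 1.258, limited to 3 d.p. → 4 s.f.; 87.37 − 5.0753 = 82.2947, limited to 2 d.p. → 4 s.f.
Carrying full precision, 1.258 ÷ 82.2947 = 0.0152865251347…; keep min(4, 4) = 4 s.f.
Rounded to 4 significant figures: 0.01529.

0.01529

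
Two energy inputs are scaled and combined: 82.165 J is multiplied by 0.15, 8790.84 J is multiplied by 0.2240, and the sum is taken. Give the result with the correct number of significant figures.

1981 J

82.165 × 0.15 = 12.32475 → 12 J (2 s.f., last digit at the 10^0 place).
8790.84 × 0.2240 = 1969.14816 → 1969 J (4 s.f., last digit at the 10^0 place).
Sum: 1981.47291 J; keep the coarser place, 10^0.
Result: 1981 J.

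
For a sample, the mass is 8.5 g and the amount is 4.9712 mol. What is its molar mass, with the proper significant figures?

molar mass = 8.5 g ÷ 4.9712 mol = 1.70984872868… g/mol.
8.5 has 2 significant figures; 4.9712 has 5.
Division/multiplication keeps the fewest: 2 significant figures.
Rounded: 1.7 g/mol.

1.7 g/mol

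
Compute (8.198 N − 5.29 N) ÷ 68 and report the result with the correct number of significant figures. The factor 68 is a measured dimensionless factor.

0.043 N

8.198 N − 5.29 N = 2.908 N; the difference is limited to 2 decimal places (3 s.f.).
Carrying full precision, 2.908 ÷ 68 = 0.0427647058824… N; 68 has 2 s.f., so the result keeps min(3, 2) = 2 s.f.
Rounded to 2 significant figures: 0.043 N.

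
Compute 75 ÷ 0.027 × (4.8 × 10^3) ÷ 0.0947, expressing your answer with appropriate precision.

75 ÷ 0.027 × (4.8 × 10^3) ÷ 0.0947 = 140795494.544…
Multiplication/division keeps the fewest significant figures: 75 → 2 s.f., 0.027 → 2 s.f., 4.8 × 10^3 → 2 s.f., 0.0947 → 3 s.f.; limit is 2.
Rounded to 2 significant figures: 1.4 × 10^8.

1.4 × 10^8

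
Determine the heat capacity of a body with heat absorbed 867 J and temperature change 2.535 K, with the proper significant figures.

342 J/K

heat capacity = 867 J ÷ 2.535 K = 342.01183432… J/K.
867 has 3 significant figures; 2.535 has 4.
Division/multiplication keeps the fewest: 3 significant figures.
Rounded: 342 J/K.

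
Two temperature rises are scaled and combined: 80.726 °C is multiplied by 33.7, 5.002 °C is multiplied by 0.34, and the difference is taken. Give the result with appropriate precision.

2.72 × 10^3 °C

80.726 × 33.7 = 2720.4662 → 2.72 × 10^3 °C (3 s.f., last digit at the 10^1 place).
5.002 × 0.34 = 1.70068 → 1.7 °C (2 s.f., last digit at the 10^-1 place).
Difference: 2718.76552 °C; keep the coarser place, 10^1.
Result: 2.72 × 10^3 °C.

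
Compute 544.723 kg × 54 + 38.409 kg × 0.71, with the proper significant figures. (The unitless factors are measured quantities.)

2.9 × 10⁴ kg

544.723 × 54 = 29415.042 → 2.9 × 10⁴ kg (2 s.f., last digit at the 10^3 place).
38.409 × 0.71 = 27.27039 → 27 kg (2 s.f., last digit at the 10^0 place).
Sum: 29442.31239 kg; keep the coarser place, 10^3.
Result: 2.9 × 10⁴ kg.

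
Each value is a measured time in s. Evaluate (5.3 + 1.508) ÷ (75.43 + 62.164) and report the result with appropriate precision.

5.3 + 1.508 = 6.808, limited to 1 d.p. → 2 s.f.; 75.43 + 62.164 = 137.594, limited to 2 d.p. → 5 s.f.
Carrying full precision, 6.808 ÷ 137.594 = 0.0494789016963…; keep min(2, 5) = 2 s.f.
Rounded to 2 significant figures: 0.049.

0.049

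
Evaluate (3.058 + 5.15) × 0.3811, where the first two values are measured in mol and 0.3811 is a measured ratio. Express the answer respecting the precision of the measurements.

3.13 mol

3.058 mol + 5.15 mol = 8.208 mol; the sum is limited to 2 decimal places (3 s.f.).
Carrying full precision, 8.208 × 0.3811 = 3.1280688 mol; 0.3811 has 4 s.f., so the result keeps min(3, 4) = 3 s.f.
Rounded to 3 significant figures: 3.13 mol.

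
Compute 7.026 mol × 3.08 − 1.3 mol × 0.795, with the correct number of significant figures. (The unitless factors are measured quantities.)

7.026 × 3.08 = 21.64008 → 21.6 mol (3 s.f., last digit at the 10^-1 place).
1.3 × 0.795 = 1.0335 → 1.0 mol (2 s.f., last digit at the 10^-1 place).
Difference: 20.60658 mol; keep the coarser place, 10^-1.
Result: 20.6 mol.

20.6 mol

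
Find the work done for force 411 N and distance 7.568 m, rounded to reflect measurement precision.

3.11 × 10³ J

work done = 411 N × 7.568 m = 3110.448 J.
411 has 3 significant figures; 7.568 has 4.
Division/multiplication keeps the fewest: 3 significant figures.
Rounded: 3.11 × 10³ J.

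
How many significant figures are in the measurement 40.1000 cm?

40.1000: trailing zeros after a decimal point are significant; zeros between nonzero digits are significant.

6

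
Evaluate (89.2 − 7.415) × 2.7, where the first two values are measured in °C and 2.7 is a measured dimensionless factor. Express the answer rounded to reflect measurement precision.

2.2 × 10^2 °C

89.2 °C − 7.415 °C = 81.785 °C; the difference is limited to 1 decimal place (3 s.f.).
Carrying full precision, 81.785 × 2.7 = 220.8195 °C; 2.7 has 2 s.f., so the result keeps min(3, 2) = 2 s.f.
Rounded to 2 significant figures: 2.2 × 10^2 °C.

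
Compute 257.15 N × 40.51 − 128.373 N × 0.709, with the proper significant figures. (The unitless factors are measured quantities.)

257.15 × 40.51 = 10417.1465 → 1.042 × 10⁴ N (4 s.f., last digit at the 10^1 place).
128.373 × 0.709 = 91.016457 → 91.0 N (3 s.f., last digit at the 10^-1 place).
Difference: 10326.130043 N; keep the coarser place, 10^1.
Result: 1.033 × 10⁴ N.

1.033 × 10⁴ N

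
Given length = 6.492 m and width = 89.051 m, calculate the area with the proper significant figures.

area = 6.492 m × 89.051 m = 578.119092 m².
6.492 has 4 significant figures; 89.051 has 5.
Division/multiplication keeps the fewest: 4 significant figures.
Rounded: 578.1 m².

578.1 m²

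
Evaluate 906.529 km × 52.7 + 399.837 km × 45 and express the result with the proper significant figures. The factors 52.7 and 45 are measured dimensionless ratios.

6.6 × 10^4 km

906.529 × 52.7 = 47774.0783 → 4.78 × 10^4 km (3 s.f., last digit at the 10^2 place).
399.837 × 45 = 17992.665 → 1.8 × 10^4 km (2 s.f., last digit at the 10^3 place).
Sum: 65766.7433 km; keep the coarser place, 10^3.
Result: 6.6 × 10^4 km.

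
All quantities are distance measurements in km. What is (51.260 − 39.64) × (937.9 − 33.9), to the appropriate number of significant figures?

1.050 × 10^4 km²

51.260 − 39.64 = 11.620, limited to 2 d.p. → 4 s.f.; 937.9 − 33.9 = 904.0, limited to 1 d.p. → 4 s.f.
Carrying full precision, 11.620 × 904.0 = 10504.48; keep min(4, 4) = 4 s.f.
Rounded to 4 significant figures: 1.050 × 10^4 km².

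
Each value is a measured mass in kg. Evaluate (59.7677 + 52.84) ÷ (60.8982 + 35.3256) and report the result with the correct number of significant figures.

1.1703

59.7677 + 52.84 = 112.6077, limited to 2 d.p. → 5 s.f.; 60.8982 + 35.3256 = 96.2238, limited to 4 d.p. → 6 s.f.
Carrying full precision, 112.6077 ÷ 96.2238 = 1.17026868613…; keep min(5, 6) = 5 s.f.
Rounded to 5 significant figures: 1.1703.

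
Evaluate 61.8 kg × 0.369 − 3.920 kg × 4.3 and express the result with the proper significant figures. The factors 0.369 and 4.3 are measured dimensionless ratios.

61.8 × 0.369 = 22.8042 → 22.8 kg (3 s.f., last digit at the 10^-1 place).
3.920 × 4.3 = 16.856 → 17 kg (2 s.f., last digit at the 10^0 place).
Difference: 5.9482 kg; keep the coarser place, 10^0.
Result: 6 kg.

6 kg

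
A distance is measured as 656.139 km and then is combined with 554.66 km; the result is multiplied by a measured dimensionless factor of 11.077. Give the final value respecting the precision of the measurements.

13412 km

656.139 km + 554.66 km = 1210.799 km; the sum is limited to 2 decimal places (6 s.f.).
Carrying full precision, 1210.799 × 11.077 = 13412.020523 km; 11.077 has 5 s.f., so the result keeps min(6, 5) = 5 s.f.
Rounded to 5 significant figures: 13412 km.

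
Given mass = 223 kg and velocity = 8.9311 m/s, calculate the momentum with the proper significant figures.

1.99 × 10³ kg·m/s

momentum = 223 kg × 8.9311 m/s = 1991.6353 kg·m/s.
223 has 3 significant figures; 8.9311 has 5.
Division/multiplication keeps the fewest: 3 significant figures.
Rounded: 1.99 × 10³ kg·m/s.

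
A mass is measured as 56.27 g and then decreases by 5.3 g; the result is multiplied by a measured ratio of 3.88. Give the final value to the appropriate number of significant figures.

198 g

56.27 g − 5.3 g = 50.97 g; the difference is limited to 1 decimal place (3 s.f.).
Carrying full precision, 50.97 × 3.88 = 197.7636 g; 3.88 has 3 s.f., so the result keeps min(3, 3) = 3 s.f.
Rounded to 3 significant figures: 198 g.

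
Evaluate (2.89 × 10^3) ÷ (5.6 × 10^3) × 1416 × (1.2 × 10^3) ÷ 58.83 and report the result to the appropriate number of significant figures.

1.5 × 10^4

(2.89 × 10^3) ÷ (5.6 × 10^3) × 1416 × (1.2 × 10^3) ÷ 58.83 = 14905.8060756…
Multiplication/division keeps the fewest significant figures: 2.89 × 10^3 → 3 s.f., 5.6 × 10^3 → 2 s.f., 1416 → 4 s.f., 1.2 × 10^3 → 2 s.f., 58.83 → 4 s.f.; limit is 2.
Rounded to 2 significant figures: 1.5 × 10^4.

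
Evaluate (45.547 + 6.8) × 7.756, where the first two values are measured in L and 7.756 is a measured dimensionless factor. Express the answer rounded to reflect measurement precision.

406 L

45.547 L + 6.8 L = 52.347 L; the sum is limited to 1 decimal place (3 s.f.).
Carrying full precision, 52.347 × 7.756 = 406.003332 L; 7.756 has 4 s.f., so the result keeps min(3, 4) = 3 s.f.
Rounded to 3 significant figures: 406 L.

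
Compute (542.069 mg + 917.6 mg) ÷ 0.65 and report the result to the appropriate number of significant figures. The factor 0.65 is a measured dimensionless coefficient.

2.2 × 10^3 mg

542.069 mg + 917.6 mg = 1459.669 mg; the sum is limited to 1 decimal place (5 s.f.).
Carrying full precision, 1459.669 ÷ 0.65 = 2245.64461538… mg; 0.65 has 2 s.f., so the result keeps min(5, 2) = 2 s.f.
Rounded to 2 significant figures: 2.2 × 10^3 mg.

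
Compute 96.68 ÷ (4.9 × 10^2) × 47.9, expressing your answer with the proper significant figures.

9.5

96.68 ÷ (4.9 × 10^2) × 47.9 = 9.45096326531…
Multiplication/division keeps the fewest significant figures: 96.68 → 4 s.f., 4.9 × 10^2 → 2 s.f., 47.9 → 3 s.f.; limit is 2.
Rounded to 2 significant figures: 9.5.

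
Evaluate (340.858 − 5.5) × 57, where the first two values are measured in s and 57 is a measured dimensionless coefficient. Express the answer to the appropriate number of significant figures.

1.9 × 10^4 s

340.858 s − 5.5 s = 335.358 s; the difference is limited to 1 decimal place (4 s.f.).
Carrying full precision, 335.358 × 57 = 19115.406 s; 57 has 2 s.f., so the result keeps min(4, 2) = 2 s.f.
Rounded to 2 significant figures: 1.9 × 10^4 s.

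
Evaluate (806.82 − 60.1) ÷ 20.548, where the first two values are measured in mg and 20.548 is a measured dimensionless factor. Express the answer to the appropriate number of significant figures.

806.82 mg − 60.1 mg = 746.72 mg; the difference is limited to 1 decimal place (4 s.f.).
Carrying full precision, 746.72 ÷ 20.548 = 36.3402764259… mg; 20.548 has 5 s.f., so the result keeps min(4, 5) = 4 s.f.
Rounded to 4 significant figures: 36.34 mg.

36.34 mg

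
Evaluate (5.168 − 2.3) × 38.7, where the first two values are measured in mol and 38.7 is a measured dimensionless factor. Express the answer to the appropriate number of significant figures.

1.1 × 10^2 mol

5.168 mol − 2.3 mol = 2.868 mol; the difference is limited to 1 decimal place (2 s.f.).
Carrying full precision, 2.868 × 38.7 = 110.9916 mol; 38.7 has 3 s.f., so the result keeps min(2, 3) = 2 s.f.
Rounded to 2 significant figures: 1.1 × 10^2 mol.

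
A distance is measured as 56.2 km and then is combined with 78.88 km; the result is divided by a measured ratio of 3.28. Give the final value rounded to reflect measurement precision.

56.2 km + 78.88 km = 135.08 km; the sum is limited to 1 decimal place (4 s.f.).
Carrying full precision, 135.08 ÷ 3.28 = 41.1829268293… km; 3.28 has 3 s.f., so the result keeps min(4, 3) = 3 s.f.
Rounded to 3 significant figures: 41.2 km.

41.2 km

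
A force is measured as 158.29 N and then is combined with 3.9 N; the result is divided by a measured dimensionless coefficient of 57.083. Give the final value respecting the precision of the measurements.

2.841 N

158.29 N + 3.9 N = 162.19 N; the sum is limited to 1 decimal place (4 s.f.).
Carrying full precision, 162.19 ÷ 57.083 = 2.84130126307… N; 57.083 has 5 s.f., so the result keeps min(4, 5) = 4 s.f.
Rounded to 4 significant figures: 2.841 N.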